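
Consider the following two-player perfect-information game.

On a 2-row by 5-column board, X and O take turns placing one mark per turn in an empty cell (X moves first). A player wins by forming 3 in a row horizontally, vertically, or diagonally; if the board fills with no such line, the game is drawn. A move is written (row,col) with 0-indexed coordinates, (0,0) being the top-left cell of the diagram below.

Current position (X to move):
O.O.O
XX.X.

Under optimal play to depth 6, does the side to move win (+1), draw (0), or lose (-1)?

value(O.O.O/XX.X., X) = +1

p1 X@[O.O.O/XX.X.]: (0,1)[OXO.O/XX.X.]-1 (0,3)[O.OXO/XX.X.]-1 (1,2)[O.O.O/XXXX.]+1* (1,4)[O.O.O/XX.XX]-1
p2 O@[O.O.O/XXXX.] terminal -1; root [O.O.O/XX.X.] d6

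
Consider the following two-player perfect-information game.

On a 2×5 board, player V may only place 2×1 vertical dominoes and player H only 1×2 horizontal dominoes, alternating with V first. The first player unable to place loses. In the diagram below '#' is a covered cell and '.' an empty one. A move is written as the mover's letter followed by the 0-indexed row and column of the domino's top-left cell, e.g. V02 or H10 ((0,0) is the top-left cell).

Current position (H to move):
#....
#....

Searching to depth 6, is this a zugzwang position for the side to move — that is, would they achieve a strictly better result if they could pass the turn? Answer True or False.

p1 H@[#..../#....]: H01[###../#....]-1 H02[#.##./#....]+1* H03[#..##/#....]-1 H11[#..../###..]-1 H12[#..../#.##.]+1 H13[#..../#..##]-1
p2 V@[#.##./#....]: V01[####./##...]-1* V04[#.###/#...#]-1
p3 H@[####./##...]: H12[####./####.]-1 H13[####./##.##]+1*
p4 V@[####./##.##] terminal -1; root [#..../#....] d6
suppose H passes — search the same position with V to move:
pass> p1 V@[#..../#....]: V01[##.../##...]-1* V02[#.#../#.#..]-1 V03[#..#./#..#.]-1 V04[#...#/#...#]-1
pass> p2 H@[##.../##...]: H02[####./##...]+1* H03[##.##/##...]+1 H12[##.../####.]+1 H13[##.../##.##]+1
pass> p3 V@[####./##...]: V04[#####/##..#]-1*
pass> p4 H@[#####/##..#]: H12[#####/#####]+1*
pass> p5 V@[#####/#####] terminal -1; root [#..../#....] d6
for H: play +1, pass +1

zugzwang(#..../#...., H) = False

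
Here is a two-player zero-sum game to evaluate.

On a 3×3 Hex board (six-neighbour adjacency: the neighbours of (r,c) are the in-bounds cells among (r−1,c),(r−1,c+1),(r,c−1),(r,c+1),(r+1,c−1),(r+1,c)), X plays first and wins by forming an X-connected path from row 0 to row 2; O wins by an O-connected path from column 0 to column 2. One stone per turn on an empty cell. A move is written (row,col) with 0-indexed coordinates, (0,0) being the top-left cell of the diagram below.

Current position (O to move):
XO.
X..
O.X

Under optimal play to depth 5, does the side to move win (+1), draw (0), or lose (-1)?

p1 O@[XO./X../O.X]: (0,2)[XOO/X../O.X]-1 (1,1)[XO./XO./O.X]+1* (1,2)[XO./X.O/O.X]+1 (2,1)[XO./X../OOX]-1
p2 X@[XO./XO./O.X]: (0,2)[XOX/XO./O.X]-1* (1,2)[XO./XOX/O.X]-1 (2,1)[XO./XO./OXX]-1
p3 O@[XOX/XO./O.X]: (1,2)[XOX/XOO/O.X]+1* (2,1)[XOX/XO./OOX]-1
p4 X@[XOX/XOO/O.X] terminal -1; root [XO./X../O.X] d5

value(XO./X../O.X, O) = +1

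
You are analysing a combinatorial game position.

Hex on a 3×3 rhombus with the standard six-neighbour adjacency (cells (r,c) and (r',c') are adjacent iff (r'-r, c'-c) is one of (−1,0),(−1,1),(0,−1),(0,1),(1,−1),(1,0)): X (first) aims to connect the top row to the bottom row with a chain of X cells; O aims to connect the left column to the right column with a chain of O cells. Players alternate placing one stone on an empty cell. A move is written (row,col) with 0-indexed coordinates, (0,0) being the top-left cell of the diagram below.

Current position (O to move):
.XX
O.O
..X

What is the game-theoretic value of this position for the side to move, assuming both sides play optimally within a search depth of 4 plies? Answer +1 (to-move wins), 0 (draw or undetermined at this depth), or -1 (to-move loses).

value(.XX/O.O/..X, O) = +1

[.XX/O.O/..X] O move#1: (0,0):-1/OXX/O.O/..X, (1,1):+1/.XX/OOO/..X*, (2,0):+1/.XX/O.O/O.X, (2,1):+1/.XX/O.O/.OX
[.XX/OOO/..X] end (terminal -1, X#2); searched .XX/O.O/..X to 4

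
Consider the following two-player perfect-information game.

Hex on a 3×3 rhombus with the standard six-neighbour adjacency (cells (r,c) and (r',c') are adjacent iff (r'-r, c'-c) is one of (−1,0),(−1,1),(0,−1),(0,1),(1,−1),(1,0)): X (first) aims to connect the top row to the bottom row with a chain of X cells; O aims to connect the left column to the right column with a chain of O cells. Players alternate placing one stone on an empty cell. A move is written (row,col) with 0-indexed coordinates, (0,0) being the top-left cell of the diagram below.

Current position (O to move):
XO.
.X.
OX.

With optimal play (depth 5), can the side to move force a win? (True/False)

O winning at [XO./.X./OX.]: False

[XO./.X./OX.] O move#1: (0,2):-1/XOO/.X./OX.*, (1,0):-1/XO./OX./OX., (1,2):-1/XO./.XO/OX., (2,2):-1/XO./.X./OXO
[XOO/.X./OX.] X move#2: (1,0):+1/XOO/XX./OX.*, (1,2):-1/XOO/.XX/OX., (2,2):-1/XOO/.X./OXX
[XOO/XX./OX.] end (terminal -1, O#3); searched XO./.X./OX. to 5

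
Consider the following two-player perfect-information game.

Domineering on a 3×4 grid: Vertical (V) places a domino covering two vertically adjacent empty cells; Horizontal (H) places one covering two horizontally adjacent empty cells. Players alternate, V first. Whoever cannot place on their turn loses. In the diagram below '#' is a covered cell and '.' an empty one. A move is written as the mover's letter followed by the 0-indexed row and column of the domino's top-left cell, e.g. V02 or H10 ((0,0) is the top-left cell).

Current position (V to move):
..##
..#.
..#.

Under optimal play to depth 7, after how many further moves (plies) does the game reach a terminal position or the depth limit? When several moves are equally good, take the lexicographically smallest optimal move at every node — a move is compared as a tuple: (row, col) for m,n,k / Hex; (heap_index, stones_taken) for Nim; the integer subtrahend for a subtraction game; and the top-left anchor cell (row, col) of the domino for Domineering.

PV length from [..##/..#./..#.]: 3 plies

[..##/..#./..#.] V move#1: V00:+1/#.##/#.#./..#.*, V01:+1/.###/.##./..#., V10:+1/..##/#.#./#.#., V11:+1/..##/.##./.##., V13:-1/..##/..##/..##
[#.##/#.#./..#.] H move#2: H20:-1/#.##/#.#./###.*
[#.##/#.#./###.] V move#3: V01:+1/####/###./###.*, V13:+1/#.##/#.##/####
[####/###./###.] end (terminal -1, H#4); searched ..##/..#./..#. to 7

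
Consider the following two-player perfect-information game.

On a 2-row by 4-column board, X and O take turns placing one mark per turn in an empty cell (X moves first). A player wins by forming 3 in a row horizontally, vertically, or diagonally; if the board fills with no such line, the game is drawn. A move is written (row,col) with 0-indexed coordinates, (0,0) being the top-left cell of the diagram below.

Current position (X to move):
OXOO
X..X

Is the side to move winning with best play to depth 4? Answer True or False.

ply 1, X at OXOO/X..X | (1,1)=+0→OXOO/XX.X*; (1,2)=+0→OXOO/X.XX
ply 2, O at OXOO/XX.X | (1,2)=+0→OXOO/XXOX*
ply 3: OXOO/XXOX is terminal +0 (X); from OXOO/X..X depth 4

X winning at [OXOO/X..X]: False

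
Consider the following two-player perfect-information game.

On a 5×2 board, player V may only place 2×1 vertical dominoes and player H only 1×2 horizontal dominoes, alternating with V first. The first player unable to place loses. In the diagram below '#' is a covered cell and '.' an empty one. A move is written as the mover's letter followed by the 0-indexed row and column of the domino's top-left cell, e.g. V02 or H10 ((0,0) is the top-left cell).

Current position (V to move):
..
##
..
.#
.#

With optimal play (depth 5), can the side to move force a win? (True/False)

p1 V@[../##/../.#/.#]: V20[../##/#./##/.#]-1* V30[../##/../##/##]-1
p2 H@[../##/#./##/.#]: H00[##/##/#./##/.#]+1*
p3 V@[##/##/#./##/.#] terminal -1; root [../##/../.#/.#] d5

V winning at [../##/../.#/.#]: False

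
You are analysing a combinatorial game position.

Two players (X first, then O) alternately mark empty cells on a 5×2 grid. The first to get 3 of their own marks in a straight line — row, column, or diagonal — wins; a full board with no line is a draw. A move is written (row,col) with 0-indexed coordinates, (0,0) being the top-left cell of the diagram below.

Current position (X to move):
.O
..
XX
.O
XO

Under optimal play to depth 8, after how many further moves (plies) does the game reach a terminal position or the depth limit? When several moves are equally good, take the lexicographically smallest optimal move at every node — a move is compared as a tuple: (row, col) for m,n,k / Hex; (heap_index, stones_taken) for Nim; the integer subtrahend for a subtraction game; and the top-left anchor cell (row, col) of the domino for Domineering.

[.O/../XX/.O/XO] X move#1: (0,0):+1/XO/../XX/.O/XO*, (1,0):+1/.O/X./XX/.O/XO, (1,1):+0/.O/.X/XX/.O/XO, (3,0):+1/.O/../XX/XO/XO
[XO/../XX/.O/XO] O move#2: (1,0):-1/XO/O./XX/.O/XO*, (1,1):-1/XO/.O/XX/.O/XO, (3,0):-1/XO/../XX/OO/XO
[XO/O./XX/.O/XO] X move#3: (1,1):+0/XO/OX/XX/.O/XO, (3,0):+1/XO/O./XX/XO/XO*
[XO/O./XX/XO/XO] end (terminal -1, O#4); searched .O/../XX/.O/XO to 8

PV length from [.O/../XX/.O/XO]: 3 plies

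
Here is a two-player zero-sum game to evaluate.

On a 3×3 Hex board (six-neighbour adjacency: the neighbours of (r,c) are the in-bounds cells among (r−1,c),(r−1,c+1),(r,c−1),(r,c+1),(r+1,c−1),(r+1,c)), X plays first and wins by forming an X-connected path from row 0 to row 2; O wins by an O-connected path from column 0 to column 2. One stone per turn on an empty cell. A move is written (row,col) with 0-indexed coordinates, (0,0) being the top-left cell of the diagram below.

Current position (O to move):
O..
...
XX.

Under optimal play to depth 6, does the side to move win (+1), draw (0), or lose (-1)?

p1 O@[O../.../XX.]: (0,1)[OO./.../XX.]-1 (0,2)[O.O/.../XX.]-1 (1,0)[O../O../XX.]-1 (1,1)[O../.O./XX.]+1* (1,2)[O../..O/XX.]-1 (2,2)[O../.../XXO]-1
p2 X@[O../.O./XX.]: (0,1)[OX./.O./XX.]-1* (0,2)[O.X/.O./XX.]-1 (1,0)[O../XO./XX.]-1 (1,2)[O../.OX/XX.]-1 (2,2)[O../.O./XXX]-1
p3 O@[OX./.O./XX.]: (0,2)[OXO/.O./XX.]-1 (1,0)[OX./OO./XX.]+1* (1,2)[OX./.OO/XX.]-1 (2,2)[OX./.O./XXO]-1
p4 X@[OX./OO./XX.]: (0,2)[OXX/OO./XX.]-1* (1,2)[OX./OOX/XX.]-1 (2,2)[OX./OO./XXX]-1
p5 O@[OXX/OO./XX.]: (1,2)[OXX/OOO/XX.]+1* (2,2)[OXX/OO./XXO]-1
p6 X@[OXX/OOO/XX.] terminal -1; root [O../.../XX.] d6

value(O../.../XX., O) = +1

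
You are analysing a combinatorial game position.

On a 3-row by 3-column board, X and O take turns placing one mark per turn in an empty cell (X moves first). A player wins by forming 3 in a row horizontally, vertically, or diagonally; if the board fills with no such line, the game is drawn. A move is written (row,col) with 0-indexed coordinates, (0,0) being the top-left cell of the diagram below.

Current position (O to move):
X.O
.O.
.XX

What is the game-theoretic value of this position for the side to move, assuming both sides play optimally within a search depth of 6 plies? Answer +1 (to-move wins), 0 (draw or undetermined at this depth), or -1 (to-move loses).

value(X.O/.O./.XX, O) = +1

[X.O/.O./.XX] O move#1: (0,1):-1/XOO/.O./.XX, (1,0):-1/X.O/OO./.XX, (1,2):-1/X.O/.OO/.XX, (2,0):+1/X.O/.O./OXX*
[X.O/.O./OXX] end (terminal -1, X#2); searched X.O/.O./.XX to 6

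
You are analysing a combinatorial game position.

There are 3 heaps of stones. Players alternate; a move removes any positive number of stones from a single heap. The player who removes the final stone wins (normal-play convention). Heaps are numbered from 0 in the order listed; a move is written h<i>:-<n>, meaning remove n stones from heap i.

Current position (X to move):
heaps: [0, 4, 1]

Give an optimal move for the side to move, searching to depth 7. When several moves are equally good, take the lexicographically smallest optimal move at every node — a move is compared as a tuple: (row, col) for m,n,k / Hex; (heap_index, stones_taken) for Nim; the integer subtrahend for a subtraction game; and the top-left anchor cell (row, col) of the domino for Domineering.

X's best at [(0,4,1)]: h1:-3

[(0,4,1)] X move#1: h1:-1:-1/(0,3,1), h1:-2:-1/(0,2,1), h1:-3:+1/(0,1,1)*, h1:-4:-1/(0,0,1), h2:-1:-1/(0,4,0)
[(0,1,1)] O move#2: h1:-1:-1/(0,0,1)*, h2:-1:-1/(0,1,0)
[(0,0,1)] X move#3: h2:-1:+1/(0,0,0)*
[(0,0,0)] end (terminal -1, O#4); searched (0,4,1) to 7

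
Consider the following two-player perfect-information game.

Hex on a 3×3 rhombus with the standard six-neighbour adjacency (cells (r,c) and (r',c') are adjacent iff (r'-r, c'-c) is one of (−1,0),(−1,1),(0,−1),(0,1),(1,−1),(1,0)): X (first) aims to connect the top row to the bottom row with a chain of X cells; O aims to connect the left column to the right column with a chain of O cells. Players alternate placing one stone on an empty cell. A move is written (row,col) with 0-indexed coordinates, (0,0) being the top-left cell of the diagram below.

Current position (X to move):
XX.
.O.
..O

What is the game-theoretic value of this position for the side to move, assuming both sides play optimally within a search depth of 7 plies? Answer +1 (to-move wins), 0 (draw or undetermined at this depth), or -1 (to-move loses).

value(XX./.O./..O, X) = -1

p1 X@[XX./.O./..O]: (0,2)[XXX/.O./..O]-1* (1,0)[XX./XO./..O]-1 (1,2)[XX./.OX/..O]-1 (2,0)[XX./.O./X.O]-1 (2,1)[XX./.O./.XO]-1
p2 O@[XXX/.O./..O]: (1,0)[XXX/OO./..O]+1* (1,2)[XXX/.OO/..O]+1 (2,0)[XXX/.O./O.O]+1 (2,1)[XXX/.O./.OO]+1
p3 X@[XXX/OO./..O]: (1,2)[XXX/OOX/..O]-1* (2,0)[XXX/OO./X.O]-1 (2,1)[XXX/OO./.XO]-1
p4 O@[XXX/OOX/..O]: (2,0)[XXX/OOX/O.O]-1 (2,1)[XXX/OOX/.OO]+1*
p5 X@[XXX/OOX/.OO] terminal -1; root [XX./.O./..O] d7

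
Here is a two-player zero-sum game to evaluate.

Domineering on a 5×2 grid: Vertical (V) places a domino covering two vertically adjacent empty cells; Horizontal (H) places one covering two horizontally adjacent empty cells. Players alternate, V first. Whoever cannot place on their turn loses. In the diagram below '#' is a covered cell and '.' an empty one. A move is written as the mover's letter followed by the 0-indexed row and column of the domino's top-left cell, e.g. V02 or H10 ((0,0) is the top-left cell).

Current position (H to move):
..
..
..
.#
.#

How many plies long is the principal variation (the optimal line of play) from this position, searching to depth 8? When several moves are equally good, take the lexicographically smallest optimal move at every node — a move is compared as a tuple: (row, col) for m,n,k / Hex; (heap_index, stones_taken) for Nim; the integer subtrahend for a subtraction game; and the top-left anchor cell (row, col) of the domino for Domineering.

[../../../.#/.#] H move#1: H00:-1/##/../../.#/.#, H10:+1/../##/../.#/.#*, H20:-1/../../##/.#/.#
[../##/../.#/.#] V move#2: V20:-1/../##/#./##/.#*, V30:-1/../##/../##/##
[../##/#./##/.#] H move#3: H00:+1/##/##/#./##/.#*
[##/##/#./##/.#] end (terminal -1, V#4); searched ../../../.#/.# to 8

PV length from [../../../.#/.#]: 3 plies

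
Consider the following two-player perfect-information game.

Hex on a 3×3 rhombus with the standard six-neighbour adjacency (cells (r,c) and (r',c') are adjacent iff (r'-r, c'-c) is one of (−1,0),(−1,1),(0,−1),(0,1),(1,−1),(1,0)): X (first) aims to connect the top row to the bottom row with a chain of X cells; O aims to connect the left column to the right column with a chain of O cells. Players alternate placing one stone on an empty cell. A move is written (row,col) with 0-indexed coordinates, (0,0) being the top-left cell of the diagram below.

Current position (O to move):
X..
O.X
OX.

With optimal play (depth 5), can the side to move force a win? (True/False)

ply 1, O at X../O.X/OX. | (0,1)=-1→XO./O.X/OX.; (0,2)=+1→X.O/O.X/OX.*; (1,1)=-1→X../OOX/OX.; (2,2)=-1→X../O.X/OXO
ply 2, X at X.O/O.X/OX. | (0,1)=-1→XXO/O.X/OX.*; (1,1)=-1→X.O/OXX/OX.; (2,2)=-1→X.O/O.X/OXX
ply 3, O at XXO/O.X/OX. | (1,1)=+1→XXO/OOX/OX.*; (2,2)=-1→XXO/O.X/OXO
ply 4: XXO/OOX/OX. is terminal -1 (X); from X../O.X/OX. depth 5

O winning at [X../O.X/OX.]: True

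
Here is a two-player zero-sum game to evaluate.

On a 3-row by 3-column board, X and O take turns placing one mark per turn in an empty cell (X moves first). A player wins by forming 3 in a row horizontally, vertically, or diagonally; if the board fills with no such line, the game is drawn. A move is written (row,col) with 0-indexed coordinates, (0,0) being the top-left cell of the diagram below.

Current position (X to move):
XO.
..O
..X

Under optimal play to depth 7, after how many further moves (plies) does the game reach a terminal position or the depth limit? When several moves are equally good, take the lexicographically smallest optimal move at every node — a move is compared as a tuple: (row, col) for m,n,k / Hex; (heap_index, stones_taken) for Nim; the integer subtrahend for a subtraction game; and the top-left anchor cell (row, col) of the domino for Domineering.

ply 1, X at XO./..O/..X | (0,2)=-1→XOX/..O/..X; (1,0)=+1→XO./X.O/..X*; (1,1)=+1→XO./.XO/..X; (2,0)=+1→XO./..O/X.X; (2,1)=+1→XO./..O/.XX
ply 2, O at XO./X.O/..X | (0,2)=-1→XOO/X.O/..X*; (1,1)=-1→XO./XOO/..X; (2,0)=-1→XO./X.O/O.X; (2,1)=-1→XO./X.O/.OX
ply 3, X at XOO/X.O/..X | (1,1)=+1→XOO/XXO/..X*; (2,0)=+1→XOO/X.O/X.X; (2,1)=+1→XOO/X.O/.XX
ply 4: XOO/XXO/..X is terminal -1 (O); from XO./..O/..X depth 7

PV length from [XO./..O/..X]: 3 plies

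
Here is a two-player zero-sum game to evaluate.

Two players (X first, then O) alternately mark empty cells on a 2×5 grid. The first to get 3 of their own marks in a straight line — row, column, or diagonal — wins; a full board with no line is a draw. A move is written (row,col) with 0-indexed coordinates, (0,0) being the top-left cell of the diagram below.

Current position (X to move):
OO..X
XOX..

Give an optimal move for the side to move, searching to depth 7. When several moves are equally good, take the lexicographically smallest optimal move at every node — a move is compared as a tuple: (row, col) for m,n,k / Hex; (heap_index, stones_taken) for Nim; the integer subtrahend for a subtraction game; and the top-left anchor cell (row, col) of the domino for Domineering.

X's best at [OO..X/XOX..]: (0,2)

p1 X@[OO..X/XOX..]: (0,2)[OOX.X/XOX..]+0* (0,3)[OO.XX/XOX..]-1 (1,3)[OO..X/XOXX.]-1 (1,4)[OO..X/XOX.X]-1
p2 O@[OOX.X/XOX..]: (0,3)[OOXOX/XOX..]+0* (1,3)[OOX.X/XOXO.]-1 (1,4)[OOX.X/XOX.O]-1
p3 X@[OOXOX/XOX..]: (1,3)[OOXOX/XOXX.]+0* (1,4)[OOXOX/XOX.X]+0
p4 O@[OOXOX/XOXX.]: (1,4)[OOXOX/XOXXO]+0*
p5 X@[OOXOX/XOXXO] terminal +0; root [OO..X/XOX..] d7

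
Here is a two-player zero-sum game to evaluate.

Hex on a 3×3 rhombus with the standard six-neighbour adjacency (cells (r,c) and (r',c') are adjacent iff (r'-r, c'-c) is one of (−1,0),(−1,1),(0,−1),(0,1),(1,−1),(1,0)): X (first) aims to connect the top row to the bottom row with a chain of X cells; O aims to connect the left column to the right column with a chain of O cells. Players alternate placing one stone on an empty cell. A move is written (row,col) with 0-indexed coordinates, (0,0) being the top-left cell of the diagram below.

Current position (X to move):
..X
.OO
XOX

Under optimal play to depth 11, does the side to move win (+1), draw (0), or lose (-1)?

value(..X/.OO/XOX, X) = +1

[..X/.OO/XOX] X move#1: (0,0):-1/X.X/.OO/XOX, (0,1):-1/.XX/.OO/XOX, (1,0):+1/..X/XOO/XOX*
[..X/XOO/XOX] O move#2: (0,0):-1/O.X/XOO/XOX*, (0,1):-1/.OX/XOO/XOX
[O.X/XOO/XOX] X move#3: (0,1):+1/OXX/XOO/XOX*
[OXX/XOO/XOX] end (terminal -1, O#4); searched ..X/.OO/XOX to 11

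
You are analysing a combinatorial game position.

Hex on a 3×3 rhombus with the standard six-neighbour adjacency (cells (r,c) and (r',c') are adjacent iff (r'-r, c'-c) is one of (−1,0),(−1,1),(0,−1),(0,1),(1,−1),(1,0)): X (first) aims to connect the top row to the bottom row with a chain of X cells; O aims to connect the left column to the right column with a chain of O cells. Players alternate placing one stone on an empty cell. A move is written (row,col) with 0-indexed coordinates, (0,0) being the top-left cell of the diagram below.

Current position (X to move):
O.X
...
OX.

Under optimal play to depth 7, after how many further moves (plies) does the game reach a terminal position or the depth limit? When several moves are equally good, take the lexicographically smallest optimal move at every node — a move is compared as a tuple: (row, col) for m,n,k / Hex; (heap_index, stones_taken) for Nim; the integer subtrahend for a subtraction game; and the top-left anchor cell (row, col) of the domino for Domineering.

PV length from [O.X/.../OX.]: 3 plies

ply 1, X at O.X/.../OX. | (0,1)=+1→OXX/.../OX.*; (1,0)=+1→O.X/X../OX.; (1,1)=+1→O.X/.X./OX.; (1,2)=+1→O.X/..X/OX.; (2,2)=+1→O.X/.../OXX
ply 2, O at OXX/.../OX. | (1,0)=-1→OXX/O../OX.*; (1,1)=-1→OXX/.O./OX.; (1,2)=-1→OXX/..O/OX.; (2,2)=-1→OXX/.../OXO
ply 3, X at OXX/O../OX. | (1,1)=+1→OXX/OX./OX.*; (1,2)=+1→OXX/O.X/OX.; (2,2)=+1→OXX/O../OXX
ply 4: OXX/OX./OX. is terminal -1 (O); from O.X/.../OX. depth 7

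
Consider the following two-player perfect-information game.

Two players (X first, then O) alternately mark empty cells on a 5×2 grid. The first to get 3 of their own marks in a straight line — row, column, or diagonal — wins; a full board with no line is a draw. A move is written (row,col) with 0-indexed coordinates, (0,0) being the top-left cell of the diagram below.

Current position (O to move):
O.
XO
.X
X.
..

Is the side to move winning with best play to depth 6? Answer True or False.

ply 1, O at O./XO/.X/X./.. | (0,1)=-1→OO/XO/.X/X./..; (2,0)=+0→O./XO/OX/X./..*; (3,1)=-1→O./XO/.X/XO/..; (4,0)=-1→O./XO/.X/X./O.; (4,1)=-1→O./XO/.X/X./.O
ply 2, X at O./XO/OX/X./.. | (0,1)=+0→OX/XO/OX/X./..*; (3,1)=+0→O./XO/OX/XX/..; (4,0)=+0→O./XO/OX/X./X.; (4,1)=+0→O./XO/OX/X./.X
ply 3, O at OX/XO/OX/X./.. | (3,1)=+0→OX/XO/OX/XO/..*; (4,0)=+0→OX/XO/OX/X./O.; (4,1)=+0→OX/XO/OX/X./.O
ply 4, X at OX/XO/OX/XO/.. | (4,0)=+0→OX/XO/OX/XO/X.*; (4,1)=+0→OX/XO/OX/XO/.X
ply 5, O at OX/XO/OX/XO/X. | (4,1)=+0→OX/XO/OX/XO/XO*
ply 6: OX/XO/OX/XO/XO is terminal +0 (X); from O./XO/.X/X./.. depth 6

O winning at [O./XO/.X/X./..]: False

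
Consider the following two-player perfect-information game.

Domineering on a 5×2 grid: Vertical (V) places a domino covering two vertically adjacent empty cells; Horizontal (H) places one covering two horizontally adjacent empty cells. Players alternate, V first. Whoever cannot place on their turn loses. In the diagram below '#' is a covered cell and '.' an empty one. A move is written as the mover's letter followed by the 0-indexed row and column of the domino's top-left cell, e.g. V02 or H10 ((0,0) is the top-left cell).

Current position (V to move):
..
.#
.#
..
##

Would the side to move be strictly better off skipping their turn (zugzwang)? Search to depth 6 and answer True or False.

p1 V@[../.#/.#/../##]: V00[#./##/.#/../##]-1* V10[../##/##/../##]-1 V20[../.#/##/#./##]-1
p2 H@[#./##/.#/../##]: H30[#./##/.#/##/##]+1*
p3 V@[#./##/.#/##/##] terminal -1; root [../.#/.#/../##] d6
if V skipped the turn, H would face:
~ p1 H@[../.#/.#/../##]: H00[##/.#/.#/../##]-1* H30[../.#/.#/##/##]-1
~ p2 V@[##/.#/.#/../##]: V10[##/##/##/../##]-1 V20[##/.#/##/#./##]+1*
~ p3 H@[##/.#/##/#./##] terminal -1; root [../.#/.#/../##] d6
compare (V): move=-1 vs pass=+1

zugzwang(../.#/.#/../##, V) = True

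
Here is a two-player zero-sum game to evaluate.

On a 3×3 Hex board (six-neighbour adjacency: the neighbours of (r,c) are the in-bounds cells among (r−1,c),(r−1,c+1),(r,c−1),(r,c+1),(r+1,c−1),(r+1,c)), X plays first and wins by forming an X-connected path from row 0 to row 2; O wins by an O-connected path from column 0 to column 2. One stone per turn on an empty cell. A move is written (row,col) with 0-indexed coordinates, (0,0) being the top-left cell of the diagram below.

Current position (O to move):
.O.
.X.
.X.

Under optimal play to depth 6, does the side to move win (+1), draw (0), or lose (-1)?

value(.O./.X./.X., O) = +1

[.O./.X./.X.] O move#1: (0,0):-1/OO./.X./.X., (0,2):+1/.OO/.X./.X.*, (1,0):-1/.O./OX./.X., (1,2):-1/.O./.XO/.X., (2,0):-1/.O./.X./OX., (2,2):-1/.O./.X./.XO
[.OO/.X./.X.] X move#2: (0,0):-1/XOO/.X./.X.*, (1,0):-1/.OO/XX./.X., (1,2):-1/.OO/.XX/.X., (2,0):-1/.OO/.X./XX., (2,2):-1/.OO/.X./.XX
[XOO/.X./.X.] O move#3: (1,0):+1/XOO/OX./.X.*, (1,2):-1/XOO/.XO/.X., (2,0):-1/XOO/.X./OX., (2,2):-1/XOO/.X./.XO
[XOO/OX./.X.] end (terminal -1, X#4); searched .O./.X./.X. to 6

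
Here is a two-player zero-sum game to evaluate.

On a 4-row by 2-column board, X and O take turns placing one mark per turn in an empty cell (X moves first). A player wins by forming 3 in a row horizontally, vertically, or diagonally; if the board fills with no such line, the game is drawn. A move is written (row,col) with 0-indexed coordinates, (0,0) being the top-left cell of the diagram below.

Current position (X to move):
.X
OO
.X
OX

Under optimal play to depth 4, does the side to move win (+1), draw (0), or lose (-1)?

p1 X@[.X/OO/.X/OX]: (0,0)[XX/OO/.X/OX]-1 (2,0)[.X/OO/XX/OX]+0*
p2 O@[.X/OO/XX/OX]: (0,0)[OX/OO/XX/OX]+0*
p3 X@[OX/OO/XX/OX] terminal +0; root [.X/OO/.X/OX] d4

value(.X/OO/.X/OX, X) = 0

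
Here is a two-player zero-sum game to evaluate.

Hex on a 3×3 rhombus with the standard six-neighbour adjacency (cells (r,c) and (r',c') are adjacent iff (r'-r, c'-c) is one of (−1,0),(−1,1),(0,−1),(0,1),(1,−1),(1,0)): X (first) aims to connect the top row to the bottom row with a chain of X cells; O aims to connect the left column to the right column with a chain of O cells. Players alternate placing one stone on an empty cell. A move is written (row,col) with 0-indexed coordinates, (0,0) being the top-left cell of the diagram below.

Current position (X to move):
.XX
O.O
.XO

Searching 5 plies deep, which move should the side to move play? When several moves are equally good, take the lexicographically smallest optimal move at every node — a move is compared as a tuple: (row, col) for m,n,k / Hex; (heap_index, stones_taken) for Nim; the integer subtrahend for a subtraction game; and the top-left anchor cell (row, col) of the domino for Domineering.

ply 1, X at .XX/O.O/.XO | (0,0)=-1→XXX/O.O/.XO; (1,1)=+1→.XX/OXO/.XO*; (2,0)=-1→.XX/O.O/XXO
ply 2: .XX/OXO/.XO is terminal -1 (O); from .XX/O.O/.XO depth 5

X's best at [.XX/O.O/.XO]: (1,1)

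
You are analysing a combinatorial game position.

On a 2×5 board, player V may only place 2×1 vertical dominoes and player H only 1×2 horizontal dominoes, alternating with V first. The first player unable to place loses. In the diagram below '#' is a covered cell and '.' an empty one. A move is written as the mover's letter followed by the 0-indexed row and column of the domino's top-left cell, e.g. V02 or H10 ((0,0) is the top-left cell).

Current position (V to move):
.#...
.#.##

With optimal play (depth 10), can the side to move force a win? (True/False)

V winning at [.#.../.#.##]: True

ply 1, V at .#.../.#.## | V00=-1→##.../##.##; V02=+1→.##../.####*
ply 2, H at .##../.#### | H03=-1→.####/.####*
ply 3, V at .####/.#### | V00=+1→#####/#####*
ply 4: #####/##### is terminal -1 (H); from .#.../.#.## depth 10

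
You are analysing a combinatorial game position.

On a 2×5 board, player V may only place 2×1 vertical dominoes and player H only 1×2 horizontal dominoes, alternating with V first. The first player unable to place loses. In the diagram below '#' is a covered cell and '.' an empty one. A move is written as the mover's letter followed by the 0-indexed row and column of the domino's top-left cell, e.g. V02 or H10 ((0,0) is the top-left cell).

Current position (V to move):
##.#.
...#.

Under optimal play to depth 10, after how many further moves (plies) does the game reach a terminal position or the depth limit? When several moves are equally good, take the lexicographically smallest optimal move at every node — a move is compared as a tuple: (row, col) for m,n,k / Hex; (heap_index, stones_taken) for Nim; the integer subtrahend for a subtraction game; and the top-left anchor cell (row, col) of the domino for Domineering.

p1 V@[##.#./...#.]: V02[####./..##.]+1* V04[##.##/...##]-1
p2 H@[####./..##.]: H10[####./####.]-1*
p3 V@[####./####.]: V04[#####/#####]+1*
p4 H@[#####/#####] terminal -1; root [##.#./...#.] d10

PV length from [##.#./...#.]: 3 plies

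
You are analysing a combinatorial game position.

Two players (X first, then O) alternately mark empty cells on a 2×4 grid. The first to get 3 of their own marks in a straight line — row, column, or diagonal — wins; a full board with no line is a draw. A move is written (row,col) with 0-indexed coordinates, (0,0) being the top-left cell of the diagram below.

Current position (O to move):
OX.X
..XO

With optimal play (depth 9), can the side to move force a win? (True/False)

[OX.X/..XO] O move#1: (0,2):+0/OXOX/..XO*, (1,0):-1/OX.X/O.XO, (1,1):-1/OX.X/.OXO
[OXOX/..XO] X move#2: (1,0):+0/OXOX/X.XO*, (1,1):+0/OXOX/.XXO
[OXOX/X.XO] O move#3: (1,1):+0/OXOX/XOXO*
[OXOX/XOXO] end (terminal +0, X#4); searched OX.X/..XO to 9

O winning at [OX.X/..XO]: False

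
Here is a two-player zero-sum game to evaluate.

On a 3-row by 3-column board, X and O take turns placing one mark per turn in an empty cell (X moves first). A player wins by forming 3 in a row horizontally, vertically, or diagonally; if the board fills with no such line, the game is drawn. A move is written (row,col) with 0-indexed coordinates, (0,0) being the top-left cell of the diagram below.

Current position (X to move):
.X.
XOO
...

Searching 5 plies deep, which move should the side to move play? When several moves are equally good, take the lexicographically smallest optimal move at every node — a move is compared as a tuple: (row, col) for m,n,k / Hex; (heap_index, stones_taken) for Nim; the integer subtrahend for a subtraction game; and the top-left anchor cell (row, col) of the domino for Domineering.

p1 X@[.X./XOO/...]: (0,0)[XX./XOO/...]+1* (0,2)[.XX/XOO/...]+0 (2,0)[.X./XOO/X..]+0 (2,1)[.X./XOO/.X.]-1 (2,2)[.X./XOO/..X]+0
p2 O@[XX./XOO/...]: (0,2)[XXO/XOO/...]-1* (2,0)[XX./XOO/O..]-1 (2,1)[XX./XOO/.O.]-1 (2,2)[XX./XOO/..O]-1
p3 X@[XXO/XOO/...]: (2,0)[XXO/XOO/X..]+1* (2,1)[XXO/XOO/.X.]-1 (2,2)[XXO/XOO/..X]-1
p4 O@[XXO/XOO/X..] terminal -1; root [.X./XOO/...] d5

X's best at [.X./XOO/...]: (0,0)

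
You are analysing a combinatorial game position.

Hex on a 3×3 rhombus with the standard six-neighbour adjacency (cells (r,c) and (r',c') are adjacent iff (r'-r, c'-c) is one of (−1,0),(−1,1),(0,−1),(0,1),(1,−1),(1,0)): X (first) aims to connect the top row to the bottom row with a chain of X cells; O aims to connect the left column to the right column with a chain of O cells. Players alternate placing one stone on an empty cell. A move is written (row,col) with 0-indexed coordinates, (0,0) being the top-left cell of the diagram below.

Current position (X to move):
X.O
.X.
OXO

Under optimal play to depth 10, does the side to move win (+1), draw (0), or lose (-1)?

[X.O/.X./OXO] X move#1: (0,1):+1/XXO/.X./OXO*, (1,0):+1/X.O/XX./OXO, (1,2):+1/X.O/.XX/OXO
[XXO/.X./OXO] end (terminal -1, O#2); searched X.O/.X./OXO to 10

value(X.O/.X./OXO, X) = +1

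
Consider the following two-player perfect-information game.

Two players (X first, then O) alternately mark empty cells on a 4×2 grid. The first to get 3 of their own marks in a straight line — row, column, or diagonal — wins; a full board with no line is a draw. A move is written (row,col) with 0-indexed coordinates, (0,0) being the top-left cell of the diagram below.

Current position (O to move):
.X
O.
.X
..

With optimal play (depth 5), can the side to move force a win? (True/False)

ply 1, O at .X/O./.X/.. | (0,0)=-1→OX/O./.X/..; (1,1)=+0→.X/OO/.X/..*; (2,0)=-1→.X/O./OX/..; (3,0)=-1→.X/O./.X/O.; (3,1)=-1→.X/O./.X/.O
ply 2, X at .X/OO/.X/.. | (0,0)=+0→XX/OO/.X/..*; (2,0)=+0→.X/OO/XX/..; (3,0)=+0→.X/OO/.X/X.; (3,1)=-1→.X/OO/.X/.X
ply 3, O at XX/OO/.X/.. | (2,0)=+0→XX/OO/OX/..*; (3,0)=+0→XX/OO/.X/O.; (3,1)=+0→XX/OO/.X/.O
ply 4, X at XX/OO/OX/.. | (3,0)=+0→XX/OO/OX/X.*; (3,1)=-1→XX/OO/OX/.X
ply 5, O at XX/OO/OX/X. | (3,1)=+0→XX/OO/OX/XO*
ply 6: XX/OO/OX/XO is terminal +0 (X); from .X/O./.X/.. depth 5

O winning at [.X/O./.X/..]: False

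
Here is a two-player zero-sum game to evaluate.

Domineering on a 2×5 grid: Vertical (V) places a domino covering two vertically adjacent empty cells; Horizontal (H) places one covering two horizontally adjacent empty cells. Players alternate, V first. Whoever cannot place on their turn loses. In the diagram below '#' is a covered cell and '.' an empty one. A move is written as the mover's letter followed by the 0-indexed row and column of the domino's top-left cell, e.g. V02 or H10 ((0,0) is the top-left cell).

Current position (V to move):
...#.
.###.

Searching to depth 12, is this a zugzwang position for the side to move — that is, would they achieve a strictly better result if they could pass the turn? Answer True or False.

zugzwang(...#./.###., V) = False

[...#./.###.] V move#1: V00:+1/#..#./####.*, V04:-1/...##/.####
[#..#./####.] H move#2: H01:-1/####./####.*
[####./####.] V move#3: V04:+1/#####/#####*
[#####/#####] end (terminal -1, H#4); searched ...#./.###. to 12
pass branch (H moves first from the same position):
  | [...#./.###.] H move#1: H00:-1/##.#./.###.*, H01:-1/.###./.###.
  | [##.#./.###.] V move#2: V04:+1/##.##/.####*
  | [##.##/.####] end (terminal -1, H#3); searched ...#./.###. to 12
V moving scores +1; V passing scores +1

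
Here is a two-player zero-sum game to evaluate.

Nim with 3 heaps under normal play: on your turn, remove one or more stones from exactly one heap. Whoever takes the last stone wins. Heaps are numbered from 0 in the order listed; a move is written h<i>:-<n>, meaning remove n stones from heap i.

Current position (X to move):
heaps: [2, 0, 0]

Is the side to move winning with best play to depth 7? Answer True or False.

[(2,0,0)] X move#1: h0:-1:-1/(1,0,0), h0:-2:+1/(0,0,0)*
[(0,0,0)] end (terminal -1, O#2); searched (2,0,0) to 7

X winning at [(2,0,0)]: True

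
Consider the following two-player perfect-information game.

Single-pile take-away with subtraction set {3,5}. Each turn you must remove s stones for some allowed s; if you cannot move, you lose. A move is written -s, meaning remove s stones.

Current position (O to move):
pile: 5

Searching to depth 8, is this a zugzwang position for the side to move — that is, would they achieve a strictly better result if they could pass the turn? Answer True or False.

p1 O@[5]: -3[2]+1* -5[0]+1
p2 X@[2] terminal -1; root [5] d8
if O skipped the turn, X would face:
~ p1 X@[5]: -3[2]+1* -5[0]+1
~ p2 O@[2] terminal -1; root [5] d8
compare (O): move=+1 vs pass=-1

zugzwang(5, O) = False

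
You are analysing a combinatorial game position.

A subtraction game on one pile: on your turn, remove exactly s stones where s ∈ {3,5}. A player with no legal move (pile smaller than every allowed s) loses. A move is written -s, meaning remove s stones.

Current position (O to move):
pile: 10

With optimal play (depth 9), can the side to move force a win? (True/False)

O winning at [10]: False

p1 O@[10]: -3[7]-1* -5[5]-1
p2 X@[7]: -3[4]-1 -5[2]+1*
p3 O@[2] terminal -1; root [10] d9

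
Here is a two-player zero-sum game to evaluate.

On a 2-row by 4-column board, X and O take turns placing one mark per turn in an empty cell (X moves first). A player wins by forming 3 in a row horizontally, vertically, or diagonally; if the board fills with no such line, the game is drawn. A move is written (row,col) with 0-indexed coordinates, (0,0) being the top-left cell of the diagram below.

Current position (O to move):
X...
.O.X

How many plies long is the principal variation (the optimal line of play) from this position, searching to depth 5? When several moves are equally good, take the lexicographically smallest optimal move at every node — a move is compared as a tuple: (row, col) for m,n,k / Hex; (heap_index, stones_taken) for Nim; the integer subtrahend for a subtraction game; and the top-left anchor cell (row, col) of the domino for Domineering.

PV length from [X.../.O.X]: 5 plies

ply 1, O at X.../.O.X | (0,1)=+0→XO../.O.X*; (0,2)=+0→X.O./.O.X; (0,3)=+0→X..O/.O.X; (1,0)=+0→X.../OO.X; (1,2)=+0→X.../.OOX
ply 2, X at XO../.O.X | (0,2)=+0→XOX./.O.X*; (0,3)=+0→XO.X/.O.X; (1,0)=+0→XO../XO.X; (1,2)=+0→XO../.OXX
ply 3, O at XOX./.O.X | (0,3)=+0→XOXO/.O.X*; (1,0)=+0→XOX./OO.X; (1,2)=+0→XOX./.OOX
ply 4, X at XOXO/.O.X | (1,0)=+0→XOXO/XO.X*; (1,2)=+0→XOXO/.OXX
ply 5, O at XOXO/XO.X | (1,2)=+0→XOXO/XOOX*
ply 6: XOXO/XOOX is terminal +0 (X); from X.../.O.X depth 5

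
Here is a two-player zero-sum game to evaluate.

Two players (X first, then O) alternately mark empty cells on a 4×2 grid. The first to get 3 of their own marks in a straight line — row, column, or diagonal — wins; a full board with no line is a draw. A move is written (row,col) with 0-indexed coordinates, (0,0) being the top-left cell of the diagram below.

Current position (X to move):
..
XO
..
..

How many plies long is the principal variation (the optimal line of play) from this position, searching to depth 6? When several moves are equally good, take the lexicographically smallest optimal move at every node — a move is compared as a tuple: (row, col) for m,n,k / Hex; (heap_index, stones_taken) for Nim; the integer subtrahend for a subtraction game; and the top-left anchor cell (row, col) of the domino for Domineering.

p1 X@[../XO/../..]: (0,0)[X./XO/../..]+0 (0,1)[.X/XO/../..]+0 (2,0)[../XO/X./..]+1* (2,1)[../XO/.X/..]+0 (3,0)[../XO/../X.]+0 (3,1)[../XO/../.X]+0
p2 O@[../XO/X./..]: (0,0)[O./XO/X./..]-1* (0,1)[.O/XO/X./..]-1 (2,1)[../XO/XO/..]-1 (3,0)[../XO/X./O.]-1 (3,1)[../XO/X./.O]-1
p3 X@[O./XO/X./..]: (0,1)[OX/XO/X./..]+0 (2,1)[O./XO/XX/..]+0 (3,0)[O./XO/X./X.]+1* (3,1)[O./XO/X./.X]+0
p4 O@[O./XO/X./X.] terminal -1; root [../XO/../..] d6

PV length from [../XO/../..]: 3 plies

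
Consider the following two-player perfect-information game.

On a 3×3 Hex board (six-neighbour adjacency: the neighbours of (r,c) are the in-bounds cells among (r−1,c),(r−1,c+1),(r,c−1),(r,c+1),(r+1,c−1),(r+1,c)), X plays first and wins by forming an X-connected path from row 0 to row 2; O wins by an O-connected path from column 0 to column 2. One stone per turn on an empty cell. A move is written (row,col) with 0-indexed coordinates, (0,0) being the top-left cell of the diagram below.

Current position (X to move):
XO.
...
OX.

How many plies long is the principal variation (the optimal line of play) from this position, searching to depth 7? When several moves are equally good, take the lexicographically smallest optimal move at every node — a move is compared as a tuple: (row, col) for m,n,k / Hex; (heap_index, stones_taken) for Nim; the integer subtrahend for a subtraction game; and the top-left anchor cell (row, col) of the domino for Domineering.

PV length from [XO./.../OX.]: 3 plies

p1 X@[XO./.../OX.]: (0,2)[XOX/.../OX.]+1* (1,0)[XO./X../OX.]-1 (1,1)[XO./.X./OX.]+1 (1,2)[XO./..X/OX.]-1 (2,2)[XO./.../OXX]-1
p2 O@[XOX/.../OX.]: (1,0)[XOX/O../OX.]-1* (1,1)[XOX/.O./OX.]-1 (1,2)[XOX/..O/OX.]-1 (2,2)[XOX/.../OXO]-1
p3 X@[XOX/O../OX.]: (1,1)[XOX/OX./OX.]+1* (1,2)[XOX/O.X/OX.]+1 (2,2)[XOX/O../OXX]+1
p4 O@[XOX/OX./OX.] terminal -1; root [XO./.../OX.] d7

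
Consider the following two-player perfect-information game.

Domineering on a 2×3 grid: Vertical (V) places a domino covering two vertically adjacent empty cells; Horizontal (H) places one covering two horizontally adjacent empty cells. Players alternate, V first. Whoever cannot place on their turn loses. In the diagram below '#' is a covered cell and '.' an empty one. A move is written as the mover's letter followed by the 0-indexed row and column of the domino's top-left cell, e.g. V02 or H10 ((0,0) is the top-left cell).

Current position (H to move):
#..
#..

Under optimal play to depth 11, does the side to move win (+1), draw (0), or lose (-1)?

p1 H@[#../#..]: H01[###/#..]+1* H11[#../###]+1
p2 V@[###/#..] terminal -1; root [#../#..] d11

value(#../#.., H) = +1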